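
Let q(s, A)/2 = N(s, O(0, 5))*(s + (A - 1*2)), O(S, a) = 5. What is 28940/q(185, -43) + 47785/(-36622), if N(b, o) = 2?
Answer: 25827027/512708 ≈ 50.374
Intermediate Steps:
q(s, A) = -8 + 4*A + 4*s (q(s, A) = 2*(2*(s + (A - 1*2))) = 2*(2*(s + (A - 2))) = 2*(2*(s + (-2 + A))) = 2*(2*(-2 + A + s)) = 2*(-4 + 2*A + 2*s) = -8 + 4*A + 4*s)
28940/q(185, -43) + 47785/(-36622) = 28940/(-8 + 4*(-43) + 4*185) + 47785/(-36622) = 28940/(-8 - 172 + 740) + 47785*(-1/36622) = 28940/560 - 47785/36622 = 28940*(1/560) - 47785/36622 = 1447/28 - 47785/36622 = 25827027/512708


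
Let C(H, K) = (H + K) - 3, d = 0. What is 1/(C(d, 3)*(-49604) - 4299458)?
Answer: -1/4299458 ≈ -2.3259e-7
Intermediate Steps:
C(H, K) = -3 + H + K
1/(C(d, 3)*(-49604) - 4299458) = 1/((-3 + 0 + 3)*(-49604) - 4299458) = 1/(0*(-49604) - 4299458) = 1/(0 - 4299458) = 1/(-4299458) = -1/4299458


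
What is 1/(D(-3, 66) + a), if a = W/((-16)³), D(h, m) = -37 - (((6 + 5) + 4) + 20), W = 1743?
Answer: -4096/296655 ≈ -0.013807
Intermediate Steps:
D(h, m) = -72 (D(h, m) = -37 - ((11 + 4) + 20) = -37 - (15 + 20) = -37 - 1*35 = -37 - 35 = -72)
a = -1743/4096 (a = 1743/((-16)³) = 1743/(-4096) = 1743*(-1/4096) = -1743/4096 ≈ -0.42554)
1/(D(-3, 66) + a) = 1/(-72 - 1743/4096) = 1/(-296655/4096) = -4096/296655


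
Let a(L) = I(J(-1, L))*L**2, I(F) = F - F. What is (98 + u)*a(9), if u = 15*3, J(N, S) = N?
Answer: 0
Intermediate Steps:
I(F) = 0
a(L) = 0 (a(L) = 0*L**2 = 0)
u = 45
(98 + u)*a(9) = (98 + 45)*0 = 143*0 = 0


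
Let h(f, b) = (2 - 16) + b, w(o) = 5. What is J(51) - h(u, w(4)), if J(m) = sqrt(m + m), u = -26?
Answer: 9 + sqrt(102) ≈ 19.100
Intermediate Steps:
h(f, b) = -14 + b
J(m) = sqrt(2)*sqrt(m) (J(m) = sqrt(2*m) = sqrt(2)*sqrt(m))
J(51) - h(u, w(4)) = sqrt(2)*sqrt(51) - (-14 + 5) = sqrt(102) - 1*(-9) = sqrt(102) + 9 = 9 + sqrt(102)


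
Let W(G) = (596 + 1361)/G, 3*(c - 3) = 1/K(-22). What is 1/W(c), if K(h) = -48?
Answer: 431/281808 ≈ 0.0015294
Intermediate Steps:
c = 431/144 (c = 3 + (1/3)/(-48) = 3 + (1/3)*(-1/48) = 3 - 1/144 = 431/144 ≈ 2.9931)
W(G) = 1957/G
1/W(c) = 1/(1957/(431/144)) = 1/(1957*(144/431)) = 1/(281808/431) = 431/281808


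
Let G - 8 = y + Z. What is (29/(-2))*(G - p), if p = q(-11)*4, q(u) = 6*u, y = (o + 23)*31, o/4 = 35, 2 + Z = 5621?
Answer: -158688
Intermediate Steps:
Z = 5619 (Z = -2 + 5621 = 5619)
o = 140 (o = 4*35 = 140)
y = 5053 (y = (140 + 23)*31 = 163*31 = 5053)
G = 10680 (G = 8 + (5053 + 5619) = 8 + 10672 = 10680)
p = -264 (p = (6*(-11))*4 = -66*4 = -264)
(29/(-2))*(G - p) = (29/(-2))*(10680 - 1*(-264)) = (29*(-1/2))*(10680 + 264) = -29/2*10944 = -158688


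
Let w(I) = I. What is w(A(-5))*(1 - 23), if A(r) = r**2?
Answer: -550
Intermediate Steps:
w(A(-5))*(1 - 23) = (-5)**2*(1 - 23) = 25*(-22) = -550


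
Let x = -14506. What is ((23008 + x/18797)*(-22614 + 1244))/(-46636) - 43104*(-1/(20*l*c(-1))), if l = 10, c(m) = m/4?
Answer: 53038144510279/5478855575 ≈ 9680.5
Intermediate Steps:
c(m) = m/4 (c(m) = m*(¼) = m/4)
((23008 + x/18797)*(-22614 + 1244))/(-46636) - 43104*(-1/(20*l*c(-1))) = ((23008 - 14506/18797)*(-22614 + 1244))/(-46636) - 43104/(-5*(-1)*10) = ((23008 - 14506*1/18797)*(-21370))*(-1/46636) - 43104/(-20*(-¼)*10) = ((23008 - 14506/18797)*(-21370))*(-1/46636) - 43104/(5*10) = ((432466870/18797)*(-21370))*(-1/46636) - 43104/50 = -9241817011900/18797*(-1/46636) - 43104*1/50 = 2310454252975/219154223 - 21552/25 = 53038144510279/5478855575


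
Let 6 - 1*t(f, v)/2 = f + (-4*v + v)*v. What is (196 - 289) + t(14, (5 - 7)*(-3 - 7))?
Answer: 2291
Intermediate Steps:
t(f, v) = 12 - 2*f + 6*v² (t(f, v) = 12 - 2*(f + (-4*v + v)*v) = 12 - 2*(f + (-3*v)*v) = 12 - 2*(f - 3*v²) = 12 + (-2*f + 6*v²) = 12 - 2*f + 6*v²)
(196 - 289) + t(14, (5 - 7)*(-3 - 7)) = (196 - 289) + (12 - 2*14 + 6*((5 - 7)*(-3 - 7))²) = -93 + (12 - 28 + 6*(-2*(-10))²) = -93 + (12 - 28 + 6*20²) = -93 + (12 - 28 + 6*400) = -93 + (12 - 28 + 2400) = -93 + 2384 = 2291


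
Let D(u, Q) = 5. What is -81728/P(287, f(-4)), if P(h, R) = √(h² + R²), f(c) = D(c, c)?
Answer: -40864*√82394/41197 ≈ -284.72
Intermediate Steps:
f(c) = 5
P(h, R) = √(R² + h²)
-81728/P(287, f(-4)) = -81728/√(5² + 287²) = -81728/√(25 + 82369) = -81728*√82394/82394 = -40864*√82394/41197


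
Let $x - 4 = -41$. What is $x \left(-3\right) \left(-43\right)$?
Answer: $-4773$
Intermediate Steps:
$x = -37$ ($x = 4 - 41 = -37$)
$x \left(-3\right) \left(-43\right) = \left(-37\right) \left(-3\right) \left(-43\right) = 111 \left(-43\right) = -4773$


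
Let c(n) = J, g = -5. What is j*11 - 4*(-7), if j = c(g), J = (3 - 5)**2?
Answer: 72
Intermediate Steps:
J = 4 (J = (-2)**2 = 4)
c(n) = 4
j = 4
j*11 - 4*(-7) = 4*11 - 4*(-7) = 44 + 28 = 72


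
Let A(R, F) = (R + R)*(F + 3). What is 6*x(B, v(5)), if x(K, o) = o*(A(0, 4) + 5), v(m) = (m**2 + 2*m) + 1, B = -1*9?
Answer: 1080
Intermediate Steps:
A(R, F) = 2*R*(3 + F) (A(R, F) = (2*R)*(3 + F) = 2*R*(3 + F))
B = -9
v(m) = 1 + m**2 + 2*m
x(K, o) = 5*o (x(K, o) = o*(2*0*(3 + 4) + 5) = o*(2*0*7 + 5) = o*(0 + 5) = o*5 = 5*o)
6*x(B, v(5)) = 6*(5*(1 + 5**2 + 2*5)) = 6*(5*(1 + 25 + 10)) = 6*(5*36) = 6*180 = 1080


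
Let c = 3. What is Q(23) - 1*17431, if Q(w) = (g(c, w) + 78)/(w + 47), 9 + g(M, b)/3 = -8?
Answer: -1220143/70 ≈ -17431.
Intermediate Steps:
g(M, b) = -51 (g(M, b) = -27 + 3*(-8) = -27 - 24 = -51)
Q(w) = 27/(47 + w) (Q(w) = (-51 + 78)/(w + 47) = 27/(47 + w))
Q(23) - 1*17431 = 27/(47 + 23) - 1*17431 = 27/70 - 17431 = -1220143/70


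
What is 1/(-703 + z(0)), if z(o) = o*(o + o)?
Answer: -1/703 ≈ -0.0014225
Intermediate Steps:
z(o) = 2*o² (z(o) = o*(2*o) = 2*o²)
1/(-703 + z(0)) = 1/(-703 + 2*0²) = 1/(-703 + 2*0) = 1/(-703 + 0) = 1/(-703) = -1/703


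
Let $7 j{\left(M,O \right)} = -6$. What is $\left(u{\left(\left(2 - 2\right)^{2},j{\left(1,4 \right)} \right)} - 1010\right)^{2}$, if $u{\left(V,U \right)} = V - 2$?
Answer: $1024144$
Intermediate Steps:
$j{\left(M,O \right)} = - \frac{6}{7}$ ($j{\left(M,O \right)} = \frac{1}{7} \left(-6\right) = - \frac{6}{7}$)
$u{\left(V,U \right)} = -2 + V$
$\left(u{\left(\left(2 - 2\right)^{2},j{\left(1,4 \right)} \right)} - 1010\right)^{2} = \left(\left(-2 + \left(2 - 2\right)^{2}\right) - 1010\right)^{2} = \left(\left(-2 + 0^{2}\right) - 1010\right)^{2} = \left(\left(-2 + 0\right) - 1010\right)^{2} = \left(-2 - 1010\right)^{2} = \left(-1012\right)^{2} = 1024144$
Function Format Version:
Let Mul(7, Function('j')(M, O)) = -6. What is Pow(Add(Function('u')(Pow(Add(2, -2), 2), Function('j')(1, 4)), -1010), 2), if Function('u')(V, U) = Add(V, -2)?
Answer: 1024144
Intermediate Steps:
Function('j')(M, O) = Rational(-6, 7) (Function('j')(M, O) = Mul(Rational(1, 7), -6) = Rational(-6, 7))
Function('u')(V, U) = Add(-2, V)
Pow(Add(Function('u')(Pow(Add(2, -2), 2), Function('j')(1, 4)), -1010), 2) = Pow(Add(Add(-2, Pow(Add(2, -2), 2)), -1010), 2) = Pow(Add(Add(-2, Pow(0, 2)), -1010), 2) = Pow(Add(Add(-2, 0), -1010), 2) = Pow(Add(-2, -1010), 2) = Pow(-1012, 2) = 1024144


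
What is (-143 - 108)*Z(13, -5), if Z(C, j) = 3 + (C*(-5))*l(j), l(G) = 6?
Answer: 97137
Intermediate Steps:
Z(C, j) = 3 - 30*C (Z(C, j) = 3 + (C*(-5))*6 = 3 - 5*C*6 = 3 - 30*C)
(-143 - 108)*Z(13, -5) = (-143 - 108)*(3 - 30*13) = -251*(3 - 390) = -251*(-387) = 97137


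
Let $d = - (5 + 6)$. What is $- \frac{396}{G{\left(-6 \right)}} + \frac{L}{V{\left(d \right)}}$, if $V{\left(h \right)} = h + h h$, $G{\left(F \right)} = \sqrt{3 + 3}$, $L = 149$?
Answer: $\frac{149}{110} - 66 \sqrt{6} \approx -160.31$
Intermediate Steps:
$d = -11$ ($d = \left(-1\right) 11 = -11$)
$G{\left(F \right)} = \sqrt{6}$
$V{\left(h \right)} = h + h^{2}$
$- \frac{396}{G{\left(-6 \right)}} + \frac{L}{V{\left(d \right)}} = - \frac{396}{\sqrt{6}} + \frac{149}{\left(-11\right) \left(1 - 11\right)} = - 396 \frac{\sqrt{6}}{6} + \frac{149}{\left(-11\right) \left(-10\right)} = - 66 \sqrt{6} + \frac{149}{110} = \frac{149}{110} - 66 \sqrt{6}$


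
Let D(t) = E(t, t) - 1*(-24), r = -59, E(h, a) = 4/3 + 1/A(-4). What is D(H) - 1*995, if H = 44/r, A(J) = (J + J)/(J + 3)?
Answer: -23269/24 ≈ -969.54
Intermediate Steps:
A(J) = 2*J/(3 + J) (A(J) = (2*J)/(3 + J) = 2*J/(3 + J))
E(h, a) = 35/24 (E(h, a) = 4/3 + 1/(2*(-4)/(3 - 4)) = 4*(1/3) + 1/(2*(-4)/(-1)) = 4/3 + 1/(2*(-4)*(-1)) = 4/3 + 1/8 = 35/24)
H = -44/59 (H = 44/(-59) = 44*(-1/59) = -44/59 ≈ -0.74576)
D(t) = 611/24 (D(t) = 35/24 - 1*(-24) = 35/24 + 24 = 611/24)
D(H) - 1*995 = 611/24 - 1*995 = 611/24 - 995 = -23269/24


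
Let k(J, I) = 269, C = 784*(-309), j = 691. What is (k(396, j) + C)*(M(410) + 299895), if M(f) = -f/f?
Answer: -72570449378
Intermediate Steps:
C = -242256
M(f) = -1 (M(f) = -1*1 = -1)
(k(396, j) + C)*(M(410) + 299895) = (269 - 242256)*(-1 + 299895) = -241987*299894 = -72570449378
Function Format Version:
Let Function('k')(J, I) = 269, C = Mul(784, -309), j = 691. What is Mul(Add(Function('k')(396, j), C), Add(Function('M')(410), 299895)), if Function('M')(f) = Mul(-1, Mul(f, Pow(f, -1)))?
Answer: -72570449378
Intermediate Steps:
C = -242256
Function('M')(f) = -1 (Function('M')(f) = Mul(-1, 1) = -1)
Mul(Add(Function('k')(396, j), C), Add(Function('M')(410), 299895)) = Mul(Add(269, -242256), Add(-1, 299895)) = Mul(-241987, 299894) = -72570449378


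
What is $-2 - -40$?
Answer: $38$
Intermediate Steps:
$-2 - -40 = -2 + 40 = 38$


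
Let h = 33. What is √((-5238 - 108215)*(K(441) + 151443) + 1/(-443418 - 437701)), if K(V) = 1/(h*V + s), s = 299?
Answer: I*√735604218119291722028350955717/6543189694 ≈ 1.3108e+5*I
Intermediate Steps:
K(V) = 1/(299 + 33*V) (K(V) = 1/(33*V + 299) = 1/(299 + 33*V))
√((-5238 - 108215)*(K(441) + 151443) + 1/(-443418 - 437701)) = √((-5238 - 108215)*(1/(299 + 33*441) + 151443) + 1/(-443418 - 437701)) = √(-113453*(1/(299 + 14553) + 151443) + 1/(-881119)) = √(-113453*(1/14852 + 151443) - 1/881119) = √(-113453*2249231437/14852 - 1/881119) = √(-255182054221961/14852 - 1/881119) = √(-224845756434000069211/13086379388) = I*√735604218119291722028350955717/6543189694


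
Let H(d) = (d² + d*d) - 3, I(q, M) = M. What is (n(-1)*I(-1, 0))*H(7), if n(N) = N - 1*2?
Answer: 0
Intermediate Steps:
H(d) = -3 + 2*d² (H(d) = (d² + d²) - 3 = 2*d² - 3 = -3 + 2*d²)
n(N) = -2 + N (n(N) = N - 2 = -2 + N)
(n(-1)*I(-1, 0))*H(7) = ((-2 - 1)*0)*(-3 + 2*7²) = (-3*0)*(-3 + 2*49) = 0*(-3 + 98) = 0*95 = 0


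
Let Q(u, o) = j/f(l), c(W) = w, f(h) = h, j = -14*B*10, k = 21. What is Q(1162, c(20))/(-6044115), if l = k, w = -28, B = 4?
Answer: 16/3626469 ≈ 4.4120e-6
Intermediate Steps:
j = -560 (j = -14*4*10 = -56*10 = -560)
l = 21
c(W) = -28
Q(u, o) = -80/3 (Q(u, o) = -560/21 = -560*1/21 = -80/3)
Q(1162, c(20))/(-6044115) = -80/3/(-6044115) = -80/3*(-1/6044115) = 16/3626469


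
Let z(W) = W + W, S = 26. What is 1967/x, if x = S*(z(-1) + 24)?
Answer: 1967/572 ≈ 3.4388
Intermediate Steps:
z(W) = 2*W
x = 572 (x = 26*(2*(-1) + 24) = 26*(-2 + 24) = 26*22 = 572)
1967/x = 1967/572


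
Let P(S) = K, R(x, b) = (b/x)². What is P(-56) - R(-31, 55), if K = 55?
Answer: 49830/961 ≈ 51.852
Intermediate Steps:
R(x, b) = b²/x²
P(S) = 55
P(-56) - R(-31, 55) = 55 - 55²/(-31)² = 55 - 3025/961 = 49830/961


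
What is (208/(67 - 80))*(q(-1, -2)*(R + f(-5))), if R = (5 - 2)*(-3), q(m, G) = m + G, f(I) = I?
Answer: -672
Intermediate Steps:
q(m, G) = G + m
R = -9 (R = 3*(-3) = -9)
(208/(67 - 80))*(q(-1, -2)*(R + f(-5))) = (208/(67 - 80))*((-2 - 1)*(-9 - 5)) = (208/(-13))*(-3*(-14)) = (208*(-1/13))*42 = -16*42 = -672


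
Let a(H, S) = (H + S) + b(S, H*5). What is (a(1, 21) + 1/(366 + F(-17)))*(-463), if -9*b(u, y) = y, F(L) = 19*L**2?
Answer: -523379830/52713 ≈ -9928.9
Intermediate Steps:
b(u, y) = -y/9
a(H, S) = S + 4*H/9 (a(H, S) = (H + S) - H*5/9 = (H + S) - 5*H/9 = S + 4*H/9)
(a(1, 21) + 1/(366 + F(-17)))*(-463) = ((21 + (4/9)*1) + 1/(366 + 19*(-17)**2))*(-463) = ((21 + 4/9) + 1/(366 + 19*289))*(-463) = (193/9 + 1/(366 + 5491))*(-463) = (193/9 + 1/5857)*(-463) = (1130410/52713)*(-463) = -523379830/52713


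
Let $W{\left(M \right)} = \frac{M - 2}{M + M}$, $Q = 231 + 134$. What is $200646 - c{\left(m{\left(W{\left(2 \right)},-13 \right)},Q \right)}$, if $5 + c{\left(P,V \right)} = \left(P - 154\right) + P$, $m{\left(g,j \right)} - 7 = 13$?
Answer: $200765$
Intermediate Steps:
$Q = 365$
$W{\left(M \right)} = \frac{-2 + M}{2 M}$
$m{\left(g,j \right)} = 20$ ($m{\left(g,j \right)} = 7 + 13 = 20$)
$c{\left(P,V \right)} = -159 + 2 P$ ($c{\left(P,V \right)} = -5 + \left(\left(P - 154\right) + P\right) = -5 + \left(\left(-154 + P\right) + P\right) = -5 + \left(-154 + 2 P\right) = -159 + 2 P$)
$200646 - c{\left(m{\left(W{\left(2 \right)},-13 \right)},Q \right)} = 200646 - \left(-159 + 2 \cdot 20\right) = 200646 - \left(-159 + 40\right) = 200646 - -119 = 200646 + 119 = 200765$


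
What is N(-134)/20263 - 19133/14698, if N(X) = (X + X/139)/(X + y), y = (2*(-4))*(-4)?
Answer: -2748210571891/2111285494086 ≈ -1.3017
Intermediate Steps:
y = 32 (y = -8*(-4) = 32)
N(X) = 140*X/(139*(32 + X)) (N(X) = (X + X/139)/(X + 32) = (X + X*(1/139))/(32 + X) = (X + X/139)/(32 + X) = (140*X/139)/(32 + X) = 140*X/(139*(32 + X)))
N(-134)/20263 - 19133/14698 = ((140/139)*(-134)/(32 - 134))/20263 - 19133/14698 = ((140/139)*(-134)/(-102))*(1/20263) - 19133*1/14698 = ((140/139)*(-134)*(-1/102))*(1/20263) - 19133/14698 = (9380/7089)*(1/20263) - 19133/14698 = 9380/143644407 - 19133/14698 = -2748210571891/2111285494086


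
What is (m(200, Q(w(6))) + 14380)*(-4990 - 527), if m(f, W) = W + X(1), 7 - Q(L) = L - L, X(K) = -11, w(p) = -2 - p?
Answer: -79312392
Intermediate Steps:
Q(L) = 7 (Q(L) = 7 - (L - L) = 7 - 1*0 = 7 + 0 = 7)
m(f, W) = -11 + W (m(f, W) = W - 11 = -11 + W)
(m(200, Q(w(6))) + 14380)*(-4990 - 527) = ((-11 + 7) + 14380)*(-4990 - 527) = (-4 + 14380)*(-5517) = 14376*(-5517) = -79312392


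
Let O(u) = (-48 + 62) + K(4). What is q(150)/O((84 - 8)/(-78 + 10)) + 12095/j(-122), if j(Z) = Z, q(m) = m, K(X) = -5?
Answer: -30185/366 ≈ -82.473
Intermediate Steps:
O(u) = 9 (O(u) = (-48 + 62) - 5 = 14 - 5 = 9)
q(150)/O((84 - 8)/(-78 + 10)) + 12095/j(-122) = 150/9 + 12095/(-122) = 150*(⅑) + 12095*(-1/122) = 50/3 - 12095/122 = -30185/366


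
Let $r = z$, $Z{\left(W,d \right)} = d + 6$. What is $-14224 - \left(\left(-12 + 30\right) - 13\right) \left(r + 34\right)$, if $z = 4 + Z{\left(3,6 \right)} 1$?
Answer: $-14474$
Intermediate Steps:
$Z{\left(W,d \right)} = 6 + d$
$z = 16$ ($z = 4 + \left(6 + 6\right) 1 = 4 + 12 \cdot 1 = 4 + 12 = 16$)
$r = 16$
$-14224 - \left(\left(-12 + 30\right) - 13\right) \left(r + 34\right) = -14224 - \left(\left(-12 + 30\right) - 13\right) \left(16 + 34\right) = -14224 - \left(18 - 13\right) 50 = -14224 - 5 \cdot 50 = -14224 - 250 = -14474$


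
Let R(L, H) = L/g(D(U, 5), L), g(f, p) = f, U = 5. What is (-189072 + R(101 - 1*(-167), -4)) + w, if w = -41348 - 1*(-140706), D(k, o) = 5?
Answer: -448302/5 ≈ -89660.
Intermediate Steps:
w = 99358 (w = -41348 + 140706 = 99358)
R(L, H) = L/5
(-189072 + R(101 - 1*(-167), -4)) + w = (-189072 + (101 - 1*(-167))/5) + 99358 = (-189072 + (101 + 167)/5) + 99358 = (-189072 + (⅕)*268) + 99358 = (-189072 + 268/5) + 99358 = -945092/5 + 99358 = -448302/5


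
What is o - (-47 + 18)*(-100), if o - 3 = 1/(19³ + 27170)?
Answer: -98582012/34029 ≈ -2897.0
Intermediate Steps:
o = 102088/34029 (o = 3 + 1/(19³ + 27170) = 3 + 1/(6859 + 27170) = 3 + 1/34029 = 102088/34029 ≈ 3.0000)
o - (-47 + 18)*(-100) = 102088/34029 - (-47 + 18)*(-100) = 102088/34029 - (-29)*(-100) = 102088/34029 - 1*2900 = 102088/34029 - 2900 = -98582012/34029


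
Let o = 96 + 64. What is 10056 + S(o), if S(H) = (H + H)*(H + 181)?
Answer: 119176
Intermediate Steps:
o = 160
S(H) = 2*H*(181 + H) (S(H) = (2*H)*(181 + H) = 2*H*(181 + H))
10056 + S(o) = 10056 + 2*160*(181 + 160) = 10056 + 2*160*341 = 10056 + 109120 = 119176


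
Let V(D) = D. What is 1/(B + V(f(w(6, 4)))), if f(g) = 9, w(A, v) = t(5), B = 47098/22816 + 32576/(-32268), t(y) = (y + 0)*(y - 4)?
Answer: 92028336/925318055 ≈ 0.099456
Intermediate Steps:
t(y) = y*(-4 + y)
B = 97063031/92028336 (B = 47098*(1/22816) + 32576*(-1/32268) = 23549/11408 - 8144/8067 = 97063031/92028336 ≈ 1.0547)
w(A, v) = 5 (w(A, v) = 5*(-4 + 5) = 5*1 = 5)
1/(B + V(f(w(6, 4)))) = 1/(97063031/92028336 + 9) = 1/(925318055/92028336) = 92028336/925318055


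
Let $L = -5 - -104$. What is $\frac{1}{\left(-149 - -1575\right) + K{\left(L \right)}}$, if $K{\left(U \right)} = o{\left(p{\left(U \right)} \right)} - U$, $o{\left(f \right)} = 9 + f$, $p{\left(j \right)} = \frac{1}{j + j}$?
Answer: $\frac{198}{264529} \approx 0.0007485$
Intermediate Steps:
$p{\left(j \right)} = \frac{1}{2 j}$
$L = 99$ ($L = -5 + 104 = 99$)
$K{\left(U \right)} = 9 + \frac{1}{2 U} - U$ ($K{\left(U \right)} = \left(9 + \frac{1}{2 U}\right) - U = 9 + \frac{1}{2 U} - U$)
$\frac{1}{\left(-149 - -1575\right) + K{\left(L \right)}} = \frac{1}{\left(-149 - -1575\right) + \left(9 + \frac{1}{2 \cdot 99} - 99\right)} = \frac{1}{\left(-149 + 1575\right) + \left(9 + \frac{1}{2} \cdot \frac{1}{99} - 99\right)} = \frac{1}{1426 + \left(9 + \frac{1}{198} - 99\right)} = \frac{1}{1426 - \frac{17819}{198}} = \frac{1}{\frac{264529}{198}} = \frac{198}{264529}$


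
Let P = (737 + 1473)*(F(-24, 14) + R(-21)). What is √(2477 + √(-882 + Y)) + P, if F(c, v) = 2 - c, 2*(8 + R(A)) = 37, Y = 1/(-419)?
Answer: 80665 + √(434864597 + 419*I*√154845221)/419 ≈ 80715.0 + 0.29836*I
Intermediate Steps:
Y = -1/419 ≈ -0.0023866
R(A) = 21/2 (R(A) = -8 + (½)*37 = -8 + 37/2 = 21/2)
P = 80665 (P = (737 + 1473)*((2 - 1*(-24)) + 21/2) = 2210*((2 + 24) + 21/2) = 2210*(26 + 21/2) = 2210*(73/2) = 80665)
√(2477 + √(-882 + Y)) + P = √(2477 + √(-882 - 1/419)) + 80665 = √(2477 + √(-369559/419)) + 80665 = √(2477 + I*√154845221/419) + 80665 = 80665 + √(2477 + I*√154845221/419)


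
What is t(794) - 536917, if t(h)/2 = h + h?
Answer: -533741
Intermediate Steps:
t(h) = 4*h (t(h) = 2*(h + h) = 2*(2*h) = 4*h)
t(794) - 536917 = 4*794 - 536917 = 3176 - 536917 = -533741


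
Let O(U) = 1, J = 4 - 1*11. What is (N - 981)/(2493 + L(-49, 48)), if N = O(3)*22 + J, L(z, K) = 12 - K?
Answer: -46/117 ≈ -0.39316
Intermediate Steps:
J = -7 (J = 4 - 11 = -7)
N = 15 (N = 1*22 - 7 = 22 - 7 = 15)
(N - 981)/(2493 + L(-49, 48)) = (15 - 981)/(2493 + (12 - 1*48)) = -966/(2493 + (12 - 48)) = -966/(2493 - 36) = -966/2457 = -966*1/2457 = -46/117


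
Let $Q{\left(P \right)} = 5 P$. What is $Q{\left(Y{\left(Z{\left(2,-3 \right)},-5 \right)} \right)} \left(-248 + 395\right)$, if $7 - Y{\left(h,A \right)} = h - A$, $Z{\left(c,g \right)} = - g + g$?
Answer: $1470$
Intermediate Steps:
$Z{\left(c,g \right)} = 0$
$Y{\left(h,A \right)} = 7 + A - h$ ($Y{\left(h,A \right)} = 7 - \left(h - A\right) = 7 + \left(A - h\right) = 7 + A - h$)
$Q{\left(Y{\left(Z{\left(2,-3 \right)},-5 \right)} \right)} \left(-248 + 395\right) = 5 \left(7 - 5 - 0\right) \left(-248 + 395\right) = 5 \left(7 - 5 + 0\right) 147 = 5 \cdot 2 \cdot 147 = 10 \cdot 147 = 1470$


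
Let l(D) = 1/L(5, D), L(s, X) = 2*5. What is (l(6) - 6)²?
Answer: 3481/100 ≈ 34.810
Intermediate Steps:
L(s, X) = 10
l(D) = ⅒ (l(D) = 1/10 = ⅒)
(l(6) - 6)² = (⅒ - 6)² = (-59/10)² = 3481/100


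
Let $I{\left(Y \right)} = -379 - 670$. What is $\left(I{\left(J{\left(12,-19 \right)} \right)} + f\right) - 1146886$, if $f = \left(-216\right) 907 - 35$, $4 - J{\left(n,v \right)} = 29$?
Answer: $-1343882$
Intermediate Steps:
$J{\left(n,v \right)} = -25$ ($J{\left(n,v \right)} = 4 - 29 = -25$)
$I{\left(Y \right)} = -1049$ ($I{\left(Y \right)} = -379 - 670 = -1049$)
$f = -195947$ ($f = -195912 - 35 = -195947$)
$\left(I{\left(J{\left(12,-19 \right)} \right)} + f\right) - 1146886 = \left(-1049 - 195947\right) - 1146886 = -196996 - 1146886 = -1343882$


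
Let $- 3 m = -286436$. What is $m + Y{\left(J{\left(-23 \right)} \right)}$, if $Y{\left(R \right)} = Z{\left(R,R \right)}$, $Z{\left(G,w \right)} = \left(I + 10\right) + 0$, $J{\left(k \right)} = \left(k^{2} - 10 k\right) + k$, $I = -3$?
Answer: $\frac{286457}{3} \approx 95486.0$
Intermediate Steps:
$m = \frac{286436}{3}$ ($m = \left(- \frac{1}{3}\right) \left(-286436\right) = \frac{286436}{3} \approx 95479.0$)
$J{\left(k \right)} = k^{2} - 9 k$
$Z{\left(G,w \right)} = 7$ ($Z{\left(G,w \right)} = \left(-3 + 10\right) + 0 = 7 + 0 = 7$)
$Y{\left(R \right)} = 7$
$m + Y{\left(J{\left(-23 \right)} \right)} = \frac{286436}{3} + 7 = \frac{286457}{3}$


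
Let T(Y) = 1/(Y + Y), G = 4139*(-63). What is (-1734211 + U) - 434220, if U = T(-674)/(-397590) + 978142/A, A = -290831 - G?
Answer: -1588714944348420793/732645454440 ≈ -2.1685e+6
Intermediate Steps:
G = -260757
T(Y) = 1/(2*Y)
A = -30074 (A = -290831 - 1*(-260757) = -290831 + 260757 = -30074)
U = -23828931637153/732645454440 (U = ((½)/(-674))/(-397590) + 978142/(-30074) = ((½)*(-1/674))*(-1/397590) + 978142*(-1/30074) = -1/1348*(-1/397590) - 44461/1367 = 1/535951320 - 44461/1367 = -23828931637153/732645454440 ≈ -32.525)
(-1734211 + U) - 434220 = (-1734211 - 23828931637153/732645454440) - 434220 = -1270585635121483993/732645454440 - 434220 = -1588714944348420793/732645454440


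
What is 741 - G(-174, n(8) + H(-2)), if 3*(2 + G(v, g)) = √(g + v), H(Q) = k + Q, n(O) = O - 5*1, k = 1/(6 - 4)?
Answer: 743 - I*√690/6 ≈ 743.0 - 4.378*I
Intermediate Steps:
k = ½ (k = 1/2 = ½ ≈ 0.50000)
n(O) = -5 + O (n(O) = O - 5 = -5 + O)
H(Q) = ½ + Q
G(v, g) = -2 + √(g + v)/3
741 - G(-174, n(8) + H(-2)) = 741 - (-2 + √(((-5 + 8) + (½ - 2)) - 174)/3) = 741 - (-2 + √((3 - 3/2) - 174)/3) = 741 - (-2 + √(3/2 - 174)/3) = 741 - (-2 + √(-345/2)/3) = 741 - (-2 + (I*√690/2)/3) = 741 - (-2 + I*√690/6) = 741 + (2 - I*√690/6) = 743 - I*√690/6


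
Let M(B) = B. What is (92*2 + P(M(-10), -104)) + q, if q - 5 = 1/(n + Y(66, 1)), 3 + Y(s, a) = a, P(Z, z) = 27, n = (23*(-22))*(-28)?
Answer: 3059857/14166 ≈ 216.00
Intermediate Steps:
n = 14168 (n = -506*(-28) = 14168)
Y(s, a) = -3 + a
q = 70831/14166 (q = 5 + 1/(14168 + (-3 + 1)) = 5 + 1/(14168 - 2) = 5 + 1/14166 = 70831/14166 ≈ 5.0001)
(92*2 + P(M(-10), -104)) + q = (92*2 + 27) + 70831/14166 = (184 + 27) + 70831/14166 = 211 + 70831/14166 = 3059857/14166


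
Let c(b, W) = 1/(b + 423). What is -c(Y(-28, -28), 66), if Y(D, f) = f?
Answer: -1/395 ≈ -0.0025316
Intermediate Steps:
c(b, W) = 1/(423 + b)
-c(Y(-28, -28), 66) = -1/(423 - 28) = -1/395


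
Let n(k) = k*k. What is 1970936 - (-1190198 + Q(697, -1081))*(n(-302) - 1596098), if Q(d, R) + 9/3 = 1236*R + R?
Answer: -3803464114876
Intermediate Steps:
Q(d, R) = -3 + 1237*R (Q(d, R) = -3 + (1236*R + R) = -3 + 1237*R)
n(k) = k**2
1970936 - (-1190198 + Q(697, -1081))*(n(-302) - 1596098) = 1970936 - (-1190198 + (-3 + 1237*(-1081)))*((-302)**2 - 1596098) = 1970936 - (-1190198 + (-3 - 1337197))*(91204 - 1596098) = 1970936 - (-1190198 - 1337200)*(-1504894) = 1970936 - (-2527398)*(-1504894) = 1970936 - 1*3803466085812 = 1970936 - 3803466085812 = -3803464114876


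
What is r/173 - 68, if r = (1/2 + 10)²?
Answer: -46615/692 ≈ -67.363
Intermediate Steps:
r = 441/4 (r = (½ + 10)² = (21/2)² = 441/4 ≈ 110.25)
r/173 - 68 = (441/4)/173 - 68 = (441/4)*(1/173) - 68 = 441/692 - 68 = -46615/692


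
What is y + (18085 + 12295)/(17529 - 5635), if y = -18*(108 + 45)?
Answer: -16362848/5947 ≈ -2751.4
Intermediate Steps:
y = -2754 (y = -18*153 = -2754)
y + (18085 + 12295)/(17529 - 5635) = -2754 + (18085 + 12295)/(17529 - 5635) = -2754 + 30380/11894 = -2754 + 30380*(1/11894) = -2754 + 15190/5947 = -16362848/5947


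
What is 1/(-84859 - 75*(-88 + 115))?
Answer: -1/86884 ≈ -1.1510e-5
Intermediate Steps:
1/(-84859 - 75*(-88 + 115)) = 1/(-84859 - 75*27) = 1/(-84859 - 2025) = 1/(-86884) = -1/86884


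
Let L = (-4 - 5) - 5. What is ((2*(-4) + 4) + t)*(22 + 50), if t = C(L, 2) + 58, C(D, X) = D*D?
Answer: 18000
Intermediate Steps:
L = -14 (L = -9 - 5 = -14)
C(D, X) = D²
t = 254 (t = (-14)² + 58 = 196 + 58 = 254)
((2*(-4) + 4) + t)*(22 + 50) = ((2*(-4) + 4) + 254)*(22 + 50) = ((-8 + 4) + 254)*72 = (-4 + 254)*72 = 250*72 = 18000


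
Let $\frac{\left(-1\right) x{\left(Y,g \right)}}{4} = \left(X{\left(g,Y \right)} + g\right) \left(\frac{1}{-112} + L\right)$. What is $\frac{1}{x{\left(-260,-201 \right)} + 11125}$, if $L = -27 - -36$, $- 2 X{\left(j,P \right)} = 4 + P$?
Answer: $\frac{28}{385011} \approx 7.2725 \cdot 10^{-5}$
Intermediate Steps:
$X{\left(j,P \right)} = -2 - \frac{P}{2}$ ($X{\left(j,P \right)} = - \frac{4 + P}{2} = -2 - \frac{P}{2}$)
$L = 9$ ($L = -27 + 36 = 9$)
$x{\left(Y,g \right)} = \frac{1007}{14} - \frac{1007 g}{28} + \frac{1007 Y}{56}$ ($x{\left(Y,g \right)} = - 4 \left(\left(-2 - \frac{Y}{2}\right) + g\right) \left(\frac{1}{-112} + 9\right) = - 4 \left(-2 + g - \frac{Y}{2}\right) \left(- \frac{1}{112} + 9\right) = - 4 \left(-2 + g - \frac{Y}{2}\right) \frac{1007}{112} = - 4 \left(- \frac{1007}{56} - \frac{1007 Y}{224} + \frac{1007 g}{112}\right) = \frac{1007}{14} - \frac{1007 g}{28} + \frac{1007 Y}{56}$)
$\frac{1}{x{\left(-260,-201 \right)} + 11125} = \frac{1}{\left(\frac{1007}{14} - - \frac{202407}{28} + \frac{1007}{56} \left(-260\right)\right) + 11125} = \frac{1}{\left(\frac{1007}{14} + \frac{202407}{28} - \frac{65455}{14}\right) + 11125} = \frac{1}{\frac{73511}{28} + 11125} = \frac{1}{\frac{385011}{28}} = \frac{28}{385011}$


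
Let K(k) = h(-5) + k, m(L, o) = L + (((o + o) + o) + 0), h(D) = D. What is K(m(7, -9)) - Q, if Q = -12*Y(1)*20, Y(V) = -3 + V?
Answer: -505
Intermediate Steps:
m(L, o) = L + 3*o (m(L, o) = L + ((2*o + o) + 0) = L + (3*o + 0) = L + 3*o)
Q = 480 (Q = -12*(-3 + 1)*20 = -12*(-2)*20 = 24*20 = 480)
K(k) = -5 + k
K(m(7, -9)) - Q = (-5 + (7 + 3*(-9))) - 1*480 = (-5 + (7 - 27)) - 480 = (-5 - 20) - 480 = -25 - 480 = -505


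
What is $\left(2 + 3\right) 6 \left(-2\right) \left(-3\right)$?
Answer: $180$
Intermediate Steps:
$\left(2 + 3\right) 6 \left(-2\right) \left(-3\right) = 5 \cdot 6 \left(-2\right) \left(-3\right) = 30 \left(-2\right) \left(-3\right) = \left(-60\right) \left(-3\right) = 180$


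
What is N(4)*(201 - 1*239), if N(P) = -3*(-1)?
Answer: -114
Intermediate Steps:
N(P) = 3
N(4)*(201 - 1*239) = 3*(201 - 1*239) = 3*(201 - 239) = 3*(-38) = -114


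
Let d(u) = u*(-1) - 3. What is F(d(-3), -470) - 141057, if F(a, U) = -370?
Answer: -141427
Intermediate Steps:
d(u) = -3 - u (d(u) = -u - 3 = -3 - u)
F(d(-3), -470) - 141057 = -370 - 141057 = -141427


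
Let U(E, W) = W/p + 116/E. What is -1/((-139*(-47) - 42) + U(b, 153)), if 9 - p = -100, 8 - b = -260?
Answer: -7303/47417185 ≈ -0.00015402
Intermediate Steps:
b = 268 (b = 8 - 1*(-260) = 8 + 260 = 268)
p = 109 (p = 9 - 1*(-100) = 9 + 100 = 109)
U(E, W) = 116/E + W/109 (U(E, W) = W/109 + 116/E = 116/E + W/109)
-1/((-139*(-47) - 42) + U(b, 153)) = -1/((-139*(-47) - 42) + (116/268 + (1/109)*153)) = -1/((6533 - 42) + (116*(1/268) + 153/109)) = -1/(6491 + (29/67 + 153/109)) = -1/(6491 + 13412/7303) = -1/47417185/7303 = -1*7303/47417185 = -7303/47417185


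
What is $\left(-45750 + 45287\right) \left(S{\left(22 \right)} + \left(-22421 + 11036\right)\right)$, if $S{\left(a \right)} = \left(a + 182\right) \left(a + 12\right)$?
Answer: $2059887$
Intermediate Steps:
$S{\left(a \right)} = \left(12 + a\right) \left(182 + a\right)$ ($S{\left(a \right)} = \left(182 + a\right) \left(12 + a\right) = \left(12 + a\right) \left(182 + a\right)$)
$\left(-45750 + 45287\right) \left(S{\left(22 \right)} + \left(-22421 + 11036\right)\right) = \left(-45750 + 45287\right) \left(\left(2184 + 22^{2} + 194 \cdot 22\right) + \left(-22421 + 11036\right)\right) = - 463 \left(\left(2184 + 484 + 4268\right) - 11385\right) = - 463 \left(6936 - 11385\right) = \left(-463\right) \left(-4449\right) = 2059887$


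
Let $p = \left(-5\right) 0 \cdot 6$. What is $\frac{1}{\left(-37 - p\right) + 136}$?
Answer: $\frac{1}{99} \approx 0.010101$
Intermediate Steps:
$p = 0$ ($p = 0 \cdot 6 = 0$)
$\frac{1}{\left(-37 - p\right) + 136} = \frac{1}{\left(-37 - 0\right) + 136} = \frac{1}{\left(-37 + 0\right) + 136} = \frac{1}{-37 + 136} = \frac{1}{99}$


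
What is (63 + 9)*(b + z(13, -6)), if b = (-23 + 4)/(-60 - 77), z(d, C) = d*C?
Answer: -768024/137 ≈ -5606.0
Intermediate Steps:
z(d, C) = C*d
b = 19/137 (b = -19/(-137) = -19*(-1/137) = 19/137 ≈ 0.13869)
(63 + 9)*(b + z(13, -6)) = (63 + 9)*(19/137 - 6*13) = 72*(19/137 - 78) = 72*(-10667/137) = -768024/137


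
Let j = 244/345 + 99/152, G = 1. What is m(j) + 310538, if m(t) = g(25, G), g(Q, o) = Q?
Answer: 310563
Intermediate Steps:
j = 71243/52440 (j = 244*(1/345) + 99*(1/152) = 244/345 + 99/152 = 71243/52440 ≈ 1.3586)
m(t) = 25
m(j) + 310538 = 25 + 310538 = 310563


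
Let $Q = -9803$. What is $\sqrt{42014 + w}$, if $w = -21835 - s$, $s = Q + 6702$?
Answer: $4 \sqrt{1455} \approx 152.58$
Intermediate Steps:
$s = -3101$ ($s = -9803 + 6702 = -3101$)
$w = -18734$ ($w = -21835 - -3101 = -21835 + 3101 = -18734$)
$\sqrt{42014 + w} = \sqrt{42014 - 18734} = \sqrt{23280} = 4 \sqrt{1455}$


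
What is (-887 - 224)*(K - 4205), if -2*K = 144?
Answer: 4751747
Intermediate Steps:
K = -72 (K = -½*144 = -72)
(-887 - 224)*(K - 4205) = (-887 - 224)*(-72 - 4205) = -1111*(-4277) = 4751747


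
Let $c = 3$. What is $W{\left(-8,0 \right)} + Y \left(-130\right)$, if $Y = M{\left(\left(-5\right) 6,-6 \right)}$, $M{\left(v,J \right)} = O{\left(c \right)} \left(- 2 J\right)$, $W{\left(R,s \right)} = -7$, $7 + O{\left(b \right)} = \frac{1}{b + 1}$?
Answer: $10523$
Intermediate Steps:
$O{\left(b \right)} = -7 + \frac{1}{1 + b}$ ($O{\left(b \right)} = -7 + \frac{1}{b + 1} = -7 + \frac{1}{1 + b}$)
$M{\left(v,J \right)} = \frac{27 J}{2}$ ($M{\left(v,J \right)} = \frac{-6 - 21}{1 + 3} \left(- 2 J\right) = \frac{-6 - 21}{4} \left(- 2 J\right) = \frac{1}{4} \left(-27\right) \left(- 2 J\right) = - \frac{27 \left(- 2 J\right)}{4} = \frac{27 J}{2}$)
$Y = -81$ ($Y = \frac{27}{2} \left(-6\right) = -81$)
$W{\left(-8,0 \right)} + Y \left(-130\right) = -7 - -10530 = -7 + 10530 = 10523$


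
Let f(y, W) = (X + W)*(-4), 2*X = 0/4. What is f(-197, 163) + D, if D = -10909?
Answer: -11561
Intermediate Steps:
X = 0 (X = (0/4)/2 = (0*(1/4))/2 = (1/2)*0 = 0)
f(y, W) = -4*W (f(y, W) = (0 + W)*(-4) = W*(-4) = -4*W)
f(-197, 163) + D = -4*163 - 10909 = -652 - 10909 = -11561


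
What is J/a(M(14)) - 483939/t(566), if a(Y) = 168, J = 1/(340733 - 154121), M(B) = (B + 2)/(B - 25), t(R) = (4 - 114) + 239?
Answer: -5057294181365/1348085088 ≈ -3751.5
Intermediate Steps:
t(R) = 129 (t(R) = -110 + 239 = 129)
M(B) = (2 + B)/(-25 + B)
J = 1/186612 ≈ 5.3587e-6
J/a(M(14)) - 483939/t(566) = (1/186612)/168 - 483939/129 = (1/186612)*(1/168) - 483939*1/129 = 1/31350816 - 161313/43 = -5057294181365/1348085088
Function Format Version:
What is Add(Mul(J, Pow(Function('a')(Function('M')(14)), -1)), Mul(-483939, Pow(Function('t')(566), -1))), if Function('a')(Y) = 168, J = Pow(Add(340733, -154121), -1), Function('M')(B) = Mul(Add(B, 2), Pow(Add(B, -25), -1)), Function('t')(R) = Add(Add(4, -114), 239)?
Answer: Rational(-5057294181365, 1348085088) ≈ -3751.5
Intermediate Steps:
Function('t')(R) = 129 (Function('t')(R) = Add(-110, 239) = 129)
Function('M')(B) = Mul(Pow(Add(-25, B), -1), Add(2, B)) (Function('M')(B) = Mul(Add(2, B), Pow(Add(-25, B), -1)) = Mul(Pow(Add(-25, B), -1), Add(2, B)))
J = Rational(1, 186612) (J = Pow(186612, -1) = Rational(1, 186612) ≈ 5.3587e-6)
Add(Mul(J, Pow(Function('a')(Function('M')(14)), -1)), Mul(-483939, Pow(Function('t')(566), -1))) = Add(Mul(Rational(1, 186612), Pow(168, -1)), Mul(-483939, Pow(129, -1))) = Add(Mul(Rational(1, 186612), Rational(1, 168)), Mul(-483939, Rational(1, 129))) = Add(Rational(1, 31350816), Rational(-161313, 43)) = Rational(-5057294181365, 1348085088)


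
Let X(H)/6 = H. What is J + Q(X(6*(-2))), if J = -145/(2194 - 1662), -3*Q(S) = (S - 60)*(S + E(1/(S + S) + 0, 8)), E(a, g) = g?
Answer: -1498257/532 ≈ -2816.3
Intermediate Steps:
X(H) = 6*H
Q(S) = -(-60 + S)*(8 + S)/3 (Q(S) = -(S - 60)*(S + 8)/3 = -(-60 + S)*(8 + S)/3)
J = -145/532 ≈ -0.27256
J + Q(X(6*(-2))) = -145/532 + (160 - (6*(6*(-2)))²/3 + 52*(6*(6*(-2)))/3) = -145/532 + (160 - (6*(-12))²/3 + 52*(6*(-12))/3) = -145/532 + (160 - ⅓*(-72)² + (52/3)*(-72)) = -145/532 + (160 - ⅓*5184 - 1248) = -145/532 + (160 - 1728 - 1248) = -145/532 - 2816 = -1498257/532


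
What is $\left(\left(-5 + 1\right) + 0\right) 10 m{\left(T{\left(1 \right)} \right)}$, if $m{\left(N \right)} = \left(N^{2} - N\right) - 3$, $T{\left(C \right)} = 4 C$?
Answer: $-360$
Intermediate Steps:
$m{\left(N \right)} = -3 + N^{2} - N$
$\left(\left(-5 + 1\right) + 0\right) 10 m{\left(T{\left(1 \right)} \right)} = \left(\left(-5 + 1\right) + 0\right) 10 \left(-3 + \left(4 \cdot 1\right)^{2} - 4 \cdot 1\right) = \left(-4 + 0\right) 10 \left(-3 + 4^{2} - 4\right) = \left(-4\right) 10 \left(-3 + 16 - 4\right) = \left(-40\right) 9 = -360$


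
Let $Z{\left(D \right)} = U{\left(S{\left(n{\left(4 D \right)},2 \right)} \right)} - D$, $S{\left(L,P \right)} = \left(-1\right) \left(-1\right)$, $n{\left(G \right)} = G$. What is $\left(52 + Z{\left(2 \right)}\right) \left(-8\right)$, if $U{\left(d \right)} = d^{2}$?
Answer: $-408$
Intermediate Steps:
$S{\left(L,P \right)} = 1$
$Z{\left(D \right)} = 1 - D$ ($Z{\left(D \right)} = 1^{2} - D = 1 - D$)
$\left(52 + Z{\left(2 \right)}\right) \left(-8\right) = \left(52 + \left(1 - 2\right)\right) \left(-8\right) = \left(52 - 1\right) \left(-8\right) = 51 \left(-8\right) = -408$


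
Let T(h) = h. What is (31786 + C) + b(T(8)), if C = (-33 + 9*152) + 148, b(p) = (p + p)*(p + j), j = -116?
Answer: 31541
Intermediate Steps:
b(p) = 2*p*(-116 + p) (b(p) = (p + p)*(p - 116) = (2*p)*(-116 + p) = 2*p*(-116 + p))
C = 1483 (C = (-33 + 1368) + 148 = 1335 + 148 = 1483)
(31786 + C) + b(T(8)) = (31786 + 1483) + 2*8*(-116 + 8) = 33269 + 2*8*(-108) = 33269 - 1728 = 31541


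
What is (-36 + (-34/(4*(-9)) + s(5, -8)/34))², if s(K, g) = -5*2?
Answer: 117007489/93636 ≈ 1249.6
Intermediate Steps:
s(K, g) = -10
(-36 + (-34/(4*(-9)) + s(5, -8)/34))² = (-36 + (-34/(4*(-9)) - 10/34))² = (-36 + (-34/(-36) - 10*1/34))² = (-36 + (-34*(-1/36) - 5/17))² = (-36 + (17/18 - 5/17))² = (-36 + 199/306)² = (-10817/306)² = 117007489/93636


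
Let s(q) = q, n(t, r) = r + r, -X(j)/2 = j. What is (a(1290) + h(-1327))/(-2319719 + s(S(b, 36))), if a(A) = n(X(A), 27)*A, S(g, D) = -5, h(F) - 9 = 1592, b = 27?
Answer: -71261/2319724 ≈ -0.030720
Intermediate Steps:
h(F) = 1601 (h(F) = 9 + 1592 = 1601)
X(j) = -2*j
n(t, r) = 2*r
a(A) = 54*A (a(A) = (2*27)*A = 54*A)
(a(1290) + h(-1327))/(-2319719 + s(S(b, 36))) = (54*1290 + 1601)/(-2319719 - 5) = (69660 + 1601)/(-2319724) = 71261*(-1/2319724) = -71261/2319724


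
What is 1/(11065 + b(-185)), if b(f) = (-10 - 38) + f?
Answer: 1/10832 ≈ 9.2319e-5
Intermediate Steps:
b(f) = -48 + f
1/(11065 + b(-185)) = 1/(11065 + (-48 - 185)) = 1/(11065 - 233) = 1/10832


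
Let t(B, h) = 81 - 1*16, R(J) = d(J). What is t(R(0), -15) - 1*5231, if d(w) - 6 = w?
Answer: -5166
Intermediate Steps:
d(w) = 6 + w
R(J) = 6 + J
t(B, h) = 65 (t(B, h) = 81 - 16 = 65)
t(R(0), -15) - 1*5231 = 65 - 1*5231 = 65 - 5231 = -5166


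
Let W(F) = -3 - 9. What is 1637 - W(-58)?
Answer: 1649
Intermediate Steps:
W(F) = -12
1637 - W(-58) = 1637 - 1*(-12) = 1637 + 12 = 1649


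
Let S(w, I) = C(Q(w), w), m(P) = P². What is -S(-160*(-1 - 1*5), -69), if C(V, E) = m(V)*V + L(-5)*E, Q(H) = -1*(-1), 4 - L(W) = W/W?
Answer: -2881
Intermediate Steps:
L(W) = 3 (L(W) = 4 - W/W = 4 - 1*1 = 4 - 1 = 3)
Q(H) = 1
C(V, E) = V³ + 3*E (C(V, E) = V²*V + 3*E = V³ + 3*E)
S(w, I) = 1 + 3*w (S(w, I) = 1³ + 3*w = 1 + 3*w)
-S(-160*(-1 - 1*5), -69) = -(1 + 3*(-160*(-1 - 1*5))) = -(1 + 3*(-160*(-1 - 5))) = -(1 + 3*(-160*(-6))) = -(1 + 3*960) = -(1 + 2880) = -1*2881 = -2881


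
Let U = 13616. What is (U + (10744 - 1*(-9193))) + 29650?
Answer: 63203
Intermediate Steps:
(U + (10744 - 1*(-9193))) + 29650 = (13616 + (10744 - 1*(-9193))) + 29650 = (13616 + (10744 + 9193)) + 29650 = (13616 + 19937) + 29650 = 33553 + 29650 = 63203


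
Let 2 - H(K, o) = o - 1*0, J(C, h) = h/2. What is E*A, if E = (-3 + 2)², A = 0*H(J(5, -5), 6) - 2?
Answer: -2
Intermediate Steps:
J(C, h) = h/2 (J(C, h) = h*(½) = h/2)
H(K, o) = 2 - o (H(K, o) = 2 - (o - 1*0) = 2 - (o + 0) = 2 - o)
A = -2 (A = 0*(2 - 1*6) - 2 = 0*(2 - 6) - 2 = 0*(-4) - 2 = 0 - 2 = -2)
E = 1 (E = (-1)² = 1)
E*A = 1*(-2) = -2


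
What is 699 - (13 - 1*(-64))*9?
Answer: 6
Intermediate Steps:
699 - (13 - 1*(-64))*9 = 699 - (13 + 64)*9 = 699 - 77*9 = 699 - 1*693 = 699 - 693 = 6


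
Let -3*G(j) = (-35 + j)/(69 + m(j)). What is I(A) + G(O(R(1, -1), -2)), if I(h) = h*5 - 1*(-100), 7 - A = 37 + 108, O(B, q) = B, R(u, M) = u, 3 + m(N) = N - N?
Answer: -58393/99 ≈ -589.83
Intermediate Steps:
m(N) = -3 (m(N) = -3 + (N - N) = -3 + 0 = -3)
A = -138 (A = 7 - (37 + 108) = 7 - 1*145 = 7 - 145 = -138)
G(j) = 35/198 - j/198 (G(j) = -(-35 + j)/(3*(69 - 3)) = -(-35 + j)/(3*66) = -(-35/66 + j/66)/3 = 35/198 - j/198)
I(h) = 100 + 5*h (I(h) = 5*h + 100 = 100 + 5*h)
I(A) + G(O(R(1, -1), -2)) = (100 + 5*(-138)) + (35/198 - 1/198*1) = (100 - 690) + (35/198 - 1/198) = -590 + 17/99 = -58393/99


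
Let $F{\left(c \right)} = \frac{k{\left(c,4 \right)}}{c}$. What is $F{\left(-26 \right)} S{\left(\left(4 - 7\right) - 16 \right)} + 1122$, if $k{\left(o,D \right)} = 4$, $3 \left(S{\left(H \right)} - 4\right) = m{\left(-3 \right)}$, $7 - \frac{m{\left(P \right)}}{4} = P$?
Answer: $\frac{3358}{3} \approx 1119.3$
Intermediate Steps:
$m{\left(P \right)} = 28 - 4 P$
$S{\left(H \right)} = \frac{52}{3}$ ($S{\left(H \right)} = 4 + \frac{28 - -12}{3} = 4 + \frac{28 + 12}{3} = 4 + \frac{1}{3} \cdot 40 = 4 + \frac{40}{3} = \frac{52}{3}$)
$F{\left(c \right)} = \frac{4}{c}$
$F{\left(-26 \right)} S{\left(\left(4 - 7\right) - 16 \right)} + 1122 = \frac{4}{-26} \cdot \frac{52}{3} + 1122 = 4 \left(- \frac{1}{26}\right) \frac{52}{3} + 1122 = \left(- \frac{2}{13}\right) \frac{52}{3} + 1122 = - \frac{8}{3} + 1122 = \frac{3358}{3}$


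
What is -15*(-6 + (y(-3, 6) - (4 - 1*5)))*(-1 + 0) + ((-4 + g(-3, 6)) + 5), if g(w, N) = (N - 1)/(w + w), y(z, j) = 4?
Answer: -89/6 ≈ -14.833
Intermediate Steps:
g(w, N) = (-1 + N)/(2*w) (g(w, N) = (-1 + N)/((2*w)) = (-1 + N)*(1/(2*w)) = (-1 + N)/(2*w))
-15*(-6 + (y(-3, 6) - (4 - 1*5)))*(-1 + 0) + ((-4 + g(-3, 6)) + 5) = -15*(-6 + (4 - (4 - 1*5)))*(-1 + 0) + ((-4 + (½)*(-1 + 6)/(-3)) + 5) = -15*(-6 + (4 - (4 - 5)))*(-1) + ((-4 + (½)*(-⅓)*5) + 5) = -15*(-6 + (4 - 1*(-1)))*(-1) + ((-4 - ⅚) + 5) = -15*(-6 + (4 + 1))*(-1) + (-29/6 + 5) = -15*(-6 + 5)*(-1) + ⅙ = -(-15)*(-1) + ⅙ = -15*1 + ⅙ = -15 + ⅙ = -89/6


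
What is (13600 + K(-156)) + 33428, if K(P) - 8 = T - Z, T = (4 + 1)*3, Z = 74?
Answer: 46977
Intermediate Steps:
T = 15 (T = 5*3 = 15)
K(P) = -51 (K(P) = 8 + (15 - 1*74) = 8 + (15 - 74) = 8 - 59 = -51)
(13600 + K(-156)) + 33428 = (13600 - 51) + 33428 = 13549 + 33428 = 46977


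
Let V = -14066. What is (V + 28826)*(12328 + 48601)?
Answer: 899312040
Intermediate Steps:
(V + 28826)*(12328 + 48601) = (-14066 + 28826)*(12328 + 48601) = 14760*60929 = 899312040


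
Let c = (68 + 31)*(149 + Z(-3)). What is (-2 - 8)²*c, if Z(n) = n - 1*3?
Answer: 1415700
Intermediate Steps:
Z(n) = -3 + n (Z(n) = n - 3 = -3 + n)
c = 14157 (c = (68 + 31)*(149 + (-3 - 3)) = 99*(149 - 6) = 99*143 = 14157)
(-2 - 8)²*c = (-2 - 8)²*14157 = (-10)²*14157 = 100*14157 = 1415700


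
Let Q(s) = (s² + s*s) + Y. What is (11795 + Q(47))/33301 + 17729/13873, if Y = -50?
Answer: 814622728/461984773 ≈ 1.7633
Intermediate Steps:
Q(s) = -50 + 2*s² (Q(s) = (s² + s*s) - 50 = (s² + s²) - 50 = 2*s² - 50 = -50 + 2*s²)
(11795 + Q(47))/33301 + 17729/13873 = (11795 + (-50 + 2*47²))/33301 + 17729/13873 = (11795 + (-50 + 2*2209))*(1/33301) + 17729*(1/13873) = (11795 + (-50 + 4418))*(1/33301) + 17729/13873 = (11795 + 4368)*(1/33301) + 17729/13873 = 16163*(1/33301) + 17729/13873 = 16163/33301 + 17729/13873 = 814622728/461984773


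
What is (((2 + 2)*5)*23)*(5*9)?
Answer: 20700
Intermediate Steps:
(((2 + 2)*5)*23)*(5*9) = ((4*5)*23)*45 = (20*23)*45 = 460*45 = 20700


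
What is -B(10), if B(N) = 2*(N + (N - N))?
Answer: -20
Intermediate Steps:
B(N) = 2*N (B(N) = 2*(N + 0) = 2*N)
-B(10) = -2*10 = -1*20 = -20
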